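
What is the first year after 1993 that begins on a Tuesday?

2002

Jan 1 advances by 2 weekdays after a leap year and by 1 after a common year.
1993: Jan 1 is Friday.
1994: Saturday
1995: Sunday
1996: Monday (leap)
1997: Wednesday
1998: Thursday
1999: Friday
2000: Saturday (leap)
2001: Monday
2002: Tuesday
2002 begins on a Tuesday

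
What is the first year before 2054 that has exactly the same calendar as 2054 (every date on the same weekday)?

Two years share a calendar iff Jan 1 falls on the same weekday and both are leap or both are common. 2054: Jan 1 is Thursday, common year.
2053: Jan 1 Wednesday, common
2052: Jan 1 Monday, leap
2051: Jan 1 Sunday, common
2050: Jan 1 Saturday, common
2049: Jan 1 Friday, common
2048: Jan 1 Wednesday, leap
2047: Jan 1 Tuesday, common
2046: Jan 1 Monday, common
2045: Jan 1 Sunday, common
2044: Jan 1 Friday, leap
2043: Jan 1 Thursday, common
2043 matches on both conditions.

2043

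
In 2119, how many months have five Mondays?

4

A month of length L has five Mondays iff its first Monday is on day ≤ L−28 (so day 1–3 in a 31-day month, 1–2 in a 30-day month, day 1 in a leap February).
Checking each month of 2119: Jan starts Sun (31d) ✓; Feb starts Wed (28d); Mar starts Wed (31d); Apr starts Sat (30d); May starts Mon (31d) ✓; Jun starts Thu (30d); Jul starts Sat (31d) ✓; Aug starts Tue (31d); Sep starts Fri (30d); Oct starts Sun (31d) ✓; Nov starts Wed (30d); Dec starts Fri (31d).
Five-Monday months: January, May, July, October → 4.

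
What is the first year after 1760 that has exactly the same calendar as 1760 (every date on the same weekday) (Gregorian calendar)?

Two years share a calendar iff Jan 1 falls on the same weekday and both are leap or both are common. 1760: Jan 1 is Tuesday, leap year.
1761: Jan 1 Thursday, common
1762: Jan 1 Friday, common
1763: Jan 1 Saturday, common
1764: Jan 1 Sunday, leap
1765: Jan 1 Tuesday, common
1766: Jan 1 Wednesday, common
1767: Jan 1 Thursday, common
1768: Jan 1 Friday, leap
1769: Jan 1 Sunday, common
1770: Jan 1 Monday, common
1771: Jan 1 Tuesday, common
1772: Jan 1 Wednesday, leap
1773: Jan 1 Friday, common
1774: Jan 1 Saturday, common
1775: Jan 1 Sunday, common
1776: Jan 1 Monday, leap
1777: Jan 1 Wednesday, common
1778: Jan 1 Thursday, common
1779: Jan 1 Friday, common
1780: Jan 1 Saturday, leap
1781: Jan 1 Monday, common
1782: Jan 1 Tuesday, common
1783: Jan 1 Wednesday, common
1784: Jan 1 Thursday, leap
1785: Jan 1 Saturday, common
1786: Jan 1 Sunday, common
1787: Jan 1 Monday, common
1788: Jan 1 Tuesday, leap
1788 matches on both conditions.

1788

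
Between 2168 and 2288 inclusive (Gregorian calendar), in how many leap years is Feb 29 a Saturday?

4

Leap years in 2168–2288: 30 of them.
Feb 29 weekday advances by 5 (mod 7) from one leap year to the next four years later (or differs when a century non-leap intervenes).
Leap-day weekdays: 2168:Mon 2172:Sat✓ 2176:Thu 2180:Tue 2184:Sun 2188:Fri 2192:Wed 2196:Mon 2204:Wed 2208:Mon 2212:Sat✓ 2216:Thu 2220:Tue …(4 more)… 2240:Sat✓ 2244:Thu 2248:Tue 2252:Sun 2256:Fri 2260:Wed 2264:Mon 2268:Sat✓ 2272:Thu 2276:Tue 2280:Sun 2284:Fri 2288:Wed
Saturday: 2172, 2212, 2240, 2268 → 4.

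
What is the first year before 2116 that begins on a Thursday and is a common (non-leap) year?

2111

Jan 1 advances by 2 weekdays after a leap year and by 1 after a common year.
2116: Jan 1 is Wednesday (leap).
2115: Tuesday
2114: Monday
2113: Sunday
2112: Friday (leap)
2111: Thursday
2111 begins on a Thursday and is a common year.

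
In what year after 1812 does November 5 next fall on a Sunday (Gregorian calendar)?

From one year to the next, a fixed date's weekday advances by 1, or by 2 when a Feb 29 lies between the two dates.
1812: November 5 is Thursday.
1813: Friday (+1)
1814: Saturday (+1)
1815: Sunday (+1)
November 5 falls on a Sunday in 1815.

1815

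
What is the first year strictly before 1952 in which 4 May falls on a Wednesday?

From one year to the next, a fixed date's weekday advances by 1, or by 2 when a Feb 29 lies between the two dates.
1952: May 4 is Sunday.
1951: Friday (−2)
1950: Thursday (−1)
1949: Wednesday (−1)
4 May falls on a Wednesday in 1949.

1949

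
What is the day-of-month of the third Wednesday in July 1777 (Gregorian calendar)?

July 1, 1777 is a Tuesday, so the first Wednesday is the 2nd.
The third Wednesday is 2 + 14 = 16.

16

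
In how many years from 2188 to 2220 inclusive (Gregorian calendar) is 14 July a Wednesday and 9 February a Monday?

0

Check each year's weekday for 14 July and 9 February:
  2188: Mon/Sat  2189: Tue/Mon  2190: Wed/Tue  2191: Thu/Wed  2192: Sat/Thu  2193: Sun/Sat  2194: Mon/Sun  2195: Tue/Mon  2196: Thu/Tue  2197: Fri/Thu  2198: Sat/Fri  2199: Sun/Sat  2200: Mon/Sun  2201: Tue/Mon  …(5 more)…  2207: Tue/Mon  2208: Thu/Tue  2209: Fri/Thu  2210: Sat/Fri  2211: Sun/Sat  2212: Tue/Sun  2213: Wed/Tue  2214: Thu/Wed  2215: Fri/Thu  2216: Sun/Fri  2217: Mon/Sun  2218: Tue/Mon  2219: Wed/Tue  2220: Fri/Wed
Both conditions hold in: no year — 0.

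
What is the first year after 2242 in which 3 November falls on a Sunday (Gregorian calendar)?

2244

From one year to the next, a fixed date's weekday advances by 1, or by 2 when a Feb 29 lies between the two dates.
2242: November 3 is Thursday.
2243: Friday (+1)
2244: Sunday (+2)
3 November falls on a Sunday in 2244.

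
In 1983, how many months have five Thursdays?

4

A month of length L has five Thursdays iff its first Thursday is on day ≤ L−28 (so day 1–3 in a 31-day month, 1–2 in a 30-day month, day 1 in a leap February).
Checking each month of 1983: Jan starts Sat (31d); Feb starts Tue (28d); Mar starts Tue (31d) ✓; Apr starts Fri (30d); May starts Sun (31d); Jun starts Wed (30d) ✓; Jul starts Fri (31d); Aug starts Mon (31d); Sep starts Thu (30d) ✓; Oct starts Sat (31d); Nov starts Tue (30d); Dec starts Thu (31d) ✓.
Five-Thursday months: March, June, September, December → 4.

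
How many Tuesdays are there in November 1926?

5

November 1926 has 30 days and begins on Monday.
The first Tuesday is November 2.
Tuesdays fall on 2, 9, 16, 23, 30 — that's 5.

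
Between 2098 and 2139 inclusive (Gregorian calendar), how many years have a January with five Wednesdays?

January has 31 days; it has five Wednesdays when Wednesday falls among the first (month-length − 28) days — i.e. when January 1 is one of Wednesday/Tuesday/Monday.
January 1 by year: 2098:Wed✓ 2099:Thu 2100:Fri 2101:Sat 2102:Sun 2103:Mon✓ 2104:Tue✓ 2105:Thu 2106:Fri 2107:Sat 2108:Sun 2109:Tue✓ 2110:Wed✓ 2111:Thu 2112:Fri …(12 more)… 2125:Mon✓ 2126:Tue✓ 2127:Wed✓ 2128:Thu 2129:Sat 2130:Sun 2131:Mon✓ 2132:Tue✓ 2133:Thu 2134:Fri 2135:Sat 2136:Sun 2137:Tue✓ 2138:Wed✓ 2139:Thu
Years with five Wednesdays: 2098, 2103, 2104, 2109, 2110, 2114, 2115, 2116, 2120, 2121, 2125, 2126, 2127, 2131, 2132, 2137, 2138 → 17.

17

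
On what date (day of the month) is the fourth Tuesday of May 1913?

27

May 1, 1913 is a Thursday, so the first Tuesday is the 6th.
The fourth Tuesday is 6 + 21 = 27.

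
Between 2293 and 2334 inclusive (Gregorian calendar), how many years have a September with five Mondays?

September has 30 days; it has five Mondays when Monday falls among the first (month-length − 28) days — i.e. when September 1 is one of Monday/Sunday.
September 1 by year: 2293:Fri 2294:Sat 2295:Sun✓ 2296:Tue 2297:Wed 2298:Thu 2299:Fri 2300:Sat 2301:Sun✓ 2302:Mon✓ 2303:Tue 2304:Thu 2305:Fri 2306:Sat 2307:Sun✓ …(12 more)… 2320:Wed 2321:Thu 2322:Fri 2323:Sat 2324:Mon✓ 2325:Tue 2326:Wed 2327:Thu 2328:Sat 2329:Sun✓ 2330:Mon✓ 2331:Tue 2332:Thu 2333:Fri 2334:Sat
Years with five Mondays: 2295, 2301, 2302, 2307, 2312, 2313, 2318, 2319, 2324, 2329, 2330 → 11.

11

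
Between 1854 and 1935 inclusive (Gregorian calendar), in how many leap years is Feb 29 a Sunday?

Leap years in 1854–1935: 19 of them.
Feb 29 weekday advances by 5 (mod 7) from one leap year to the next four years later (or differs when a century non-leap intervenes).
Leap-day weekdays: 1856:Fri 1860:Wed 1864:Mon 1868:Sat 1872:Thu 1876:Tue 1880:Sun✓ 1884:Fri 1888:Wed 1892:Mon 1896:Sat 1904:Mon 1908:Sat 1912:Thu 1916:Tue 1920:Sun✓ 1924:Fri 1928:Wed 1932:Mon
Sunday: 1880, 1920 → 2.

2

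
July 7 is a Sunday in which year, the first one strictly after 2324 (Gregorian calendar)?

2329

From one year to the next, a fixed date's weekday advances by 1, or by 2 when a Feb 29 lies between the two dates.
2324: July 7 is Monday.
2325: Tuesday (+1)
2326: Wednesday (+1)
2327: Thursday (+1)
2328: Saturday (+2)
2329: Sunday (+1)
July 7 falls on a Sunday in 2329.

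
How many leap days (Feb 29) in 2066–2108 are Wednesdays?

3

Leap years in 2066–2108: 10 of them.
Feb 29 weekday advances by 5 (mod 7) from one leap year to the next four years later (or differs when a century non-leap intervenes).
Leap-day weekdays: 2068:Wed✓ 2072:Mon 2076:Sat 2080:Thu 2084:Tue 2088:Sun 2092:Fri 2096:Wed✓ 2104:Fri 2108:Wed✓
Wednesday: 2068, 2096, 2108 → 3.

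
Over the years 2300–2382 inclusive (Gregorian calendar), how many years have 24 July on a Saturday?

Track 24 July's weekday year by year (advancing +1, or +2 across a Feb 29):
  2300: Tue  2301: Wed (+1)  2302: Thu (+1)  2303: Fri (+1)  2304: Sun (+2)
  2305: Mon (+1)  2306: Tue (+1)  2307: Wed (+1)  2308: Fri (+2)  2309: Sat (+1) ✓
  2310: Sun (+1)  2311: Mon (+1)  2312: Wed (+2)  2313: Thu (+1)  … (55 more years) …
  2369: Thu (+1)  2370: Fri (+1)  2371: Sat (+1) ✓  2372: Mon (+2)  2373: Tue (+1)
  2374: Wed (+1)  2375: Thu (+1)  2376: Sat (+2) ✓  2377: Sun (+1)  2378: Mon (+1)
  2379: Tue (+1)  2380: Thu (+2)  2381: Fri (+1)  2382: Sat (+1) ✓
Saturday years: 2309, 2315, 2320, 2326, 2337, 2343, 2348, 2354, 2365, 2371, 2376, 2382 — 12 in total.

12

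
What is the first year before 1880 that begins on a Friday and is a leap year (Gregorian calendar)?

1864

Jan 1 advances by 2 weekdays after a leap year and by 1 after a common year.
1880: Jan 1 is Thursday (leap).
1879: Wednesday
1878: Tuesday
1877: Monday
1876: Saturday (leap)
1875: Friday
1874: Thursday
1873: Wednesday
1872: Monday (leap)
1871: Sunday
1870: Saturday
1869: Friday
1868: Wednesday (leap)
1867: Tuesday
1866: Monday
1865: Sunday
1864: Friday (leap)
1864 begins on a Friday and is a leap year.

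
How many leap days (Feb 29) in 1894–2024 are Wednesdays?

4

Leap years in 1894–2024: 32 of them.
Feb 29 weekday advances by 5 (mod 7) from one leap year to the next four years later (or differs when a century non-leap intervenes).
Leap-day weekdays: 1896:Sat 1904:Mon 1908:Sat 1912:Thu 1916:Tue 1920:Sun 1924:Fri 1928:Wed✓ 1932:Mon 1936:Sat 1940:Thu 1944:Tue 1948:Sun …(6 more)… 1976:Sun 1980:Fri 1984:Wed✓ 1988:Mon 1992:Sat 1996:Thu 2000:Tue 2004:Sun 2008:Fri 2012:Wed✓ 2016:Mon 2020:Sat 2024:Thu
Wednesday: 1928, 1956, 1984, 2012 → 4.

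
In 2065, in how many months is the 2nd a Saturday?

1

Check the 2nd of each month of 2065: Jan 2: Fri, Feb 2: Mon, Mar 2: Mon, Apr 2: Thu, May 2: Sat, Jun 2: Tue, Jul 2: Thu, Aug 2: Sun, Sep 2: Wed, Oct 2: Fri, Nov 2: Mon, Dec 2: Wed.
Saturday occurs in May — 1 month.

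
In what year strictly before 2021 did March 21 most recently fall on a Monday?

From one year to the next, a fixed date's weekday advances by 1, or by 2 when a Feb 29 lies between the two dates.
2021: March 21 is Sunday.
2020: Saturday (−1)
2019: Thursday (−2)
2018: Wednesday (−1)
2017: Tuesday (−1)
2016: Monday (−1)
March 21 falls on a Monday in 2016.

2016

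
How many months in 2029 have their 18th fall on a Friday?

Check the 18th of each month of 2029: Jan 18: Thu, Feb 18: Sun, Mar 18: Sun, Apr 18: Wed, May 18: Fri, Jun 18: Mon, Jul 18: Wed, Aug 18: Sat, Sep 18: Tue, Oct 18: Thu, Nov 18: Sun, Dec 18: Tue.
Friday occurs in May — 1 month.

1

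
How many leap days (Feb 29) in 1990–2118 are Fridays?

Leap years in 1990–2118: 31 of them.
Feb 29 weekday advances by 5 (mod 7) from one leap year to the next four years later (or differs when a century non-leap intervenes).
Leap-day weekdays: 1992:Sat 1996:Thu 2000:Tue 2004:Sun 2008:Fri✓ 2012:Wed 2016:Mon 2020:Sat 2024:Thu 2028:Tue 2032:Sun 2036:Fri✓ 2040:Wed …(5 more)… 2064:Fri✓ 2068:Wed 2072:Mon 2076:Sat 2080:Thu 2084:Tue 2088:Sun 2092:Fri✓ 2096:Wed 2104:Fri✓ 2108:Wed 2112:Mon 2116:Sat
Friday: 2008, 2036, 2064, 2092, 2104 → 5.

5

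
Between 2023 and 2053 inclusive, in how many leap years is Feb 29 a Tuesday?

Leap years in 2023–2053: 8 of them.
Feb 29 weekday advances by 5 (mod 7) from one leap year to the next four years later (or differs when a century non-leap intervenes).
Leap-day weekdays: 2024:Thu 2028:Tue✓ 2032:Sun 2036:Fri 2040:Wed 2044:Mon 2048:Sat 2052:Thu
Tuesday: 2028 → 1.

1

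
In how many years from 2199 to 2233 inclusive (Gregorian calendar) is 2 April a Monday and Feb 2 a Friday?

Check each year's weekday for 2 April and Feb 2:
  2199: Tue/Sat  2200: Wed/Sun  2201: Thu/Mon  2202: Fri/Tue  2203: Sat/Wed  2204: Mon/Thu  2205: Tue/Sat  2206: Wed/Sun  2207: Thu/Mon  2208: Sat/Tue  2209: Sun/Thu  2210: Mon/Fri ✓  2211: Tue/Sat  2212: Thu/Sun  …(7 more)…  2220: Sun/Wed  2221: Mon/Fri ✓  2222: Tue/Sat  2223: Wed/Sun  2224: Fri/Mon  2225: Sat/Wed  2226: Sun/Thu  2227: Mon/Fri ✓  2228: Wed/Sat  2229: Thu/Mon  2230: Fri/Tue  2231: Sat/Wed  2232: Mon/Thu  2233: Tue/Sat
Both conditions hold in: 2210, 2221, 2227 — 3.

3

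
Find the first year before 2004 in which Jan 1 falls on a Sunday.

1995

Jan 1 advances by 2 weekdays after a leap year and by 1 after a common year.
2004: Jan 1 is Thursday (leap).
2003: Wednesday
2002: Tuesday
2001: Monday
2000: Saturday (leap)
1999: Friday
1998: Thursday
1997: Wednesday
1996: Monday (leap)
1995: Sunday
1995 begins on a Sunday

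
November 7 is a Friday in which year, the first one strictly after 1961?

1969

From one year to the next, a fixed date's weekday advances by 1, or by 2 when a Feb 29 lies between the two dates.
1961: November 7 is Tuesday.
1962: Wednesday (+1)
1963: Thursday (+1)
1964: Saturday (+2)
1965: Sunday (+1)
1966: Monday (+1)
1967: Tuesday (+1)
1968: Thursday (+2)
1969: Friday (+1)
November 7 falls on a Friday in 1969.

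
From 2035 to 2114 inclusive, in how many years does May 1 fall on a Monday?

Track May 1's weekday year by year (advancing +1, or +2 across a Feb 29):
  2035: Tue  2036: Thu (+2)  2037: Fri (+1)  2038: Sat (+1)  2039: Sun (+1)
  2040: Tue (+2)  2041: Wed (+1)  2042: Thu (+1)  2043: Fri (+1)  2044: Sun (+2)
  2045: Mon (+1) ✓  2046: Tue (+1)  2047: Wed (+1)  2048: Fri (+2)  … (52 more years) …
  2101: Sun (+1)  2102: Mon (+1) ✓  2103: Tue (+1)  2104: Thu (+2)  2105: Fri (+1)
  2106: Sat (+1)  2107: Sun (+1)  2108: Tue (+2)  2109: Wed (+1)  2110: Thu (+1)
  2111: Fri (+1)  2112: Sun (+2)  2113: Mon (+1) ✓  2114: Tue (+1)
Monday years: 2045, 2051, 2056, 2062, 2073, 2079, 2084, 2090, 2102, 2113 — 10 in total.

10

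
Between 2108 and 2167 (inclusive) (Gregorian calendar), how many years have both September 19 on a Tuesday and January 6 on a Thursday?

2

Check each year's weekday for September 19 and January 6:
  2108: Wed/Fri  2109: Thu/Sun  2110: Fri/Mon  2111: Sat/Tue  2112: Mon/Wed  2113: Tue/Fri  2114: Wed/Sat  2115: Thu/Sun  2116: Sat/Mon  2117: Sun/Wed  2118: Mon/Thu  2119: Tue/Fri  2120: Thu/Sat  2121: Fri/Mon  …(32 more)…  2154: Thu/Sun  2155: Fri/Mon  2156: Sun/Tue  2157: Mon/Thu  2158: Tue/Fri  2159: Wed/Sat  2160: Fri/Sun  2161: Sat/Tue  2162: Sun/Wed  2163: Mon/Thu  2164: Wed/Fri  2165: Thu/Sun  2166: Fri/Mon  2167: Sat/Tue
Both conditions hold in: 2124, 2152 — 2.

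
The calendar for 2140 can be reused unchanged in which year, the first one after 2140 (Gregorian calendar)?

2168

Two years share a calendar iff Jan 1 falls on the same weekday and both are leap or both are common. 2140: Jan 1 is Friday, leap year.
2141: Jan 1 Sunday, common
2142: Jan 1 Monday, common
2143: Jan 1 Tuesday, common
2144: Jan 1 Wednesday, leap
2145: Jan 1 Friday, common
2146: Jan 1 Saturday, common
2147: Jan 1 Sunday, common
2148: Jan 1 Monday, leap
2149: Jan 1 Wednesday, common
2150: Jan 1 Thursday, common
2151: Jan 1 Friday, common
2152: Jan 1 Saturday, leap
2153: Jan 1 Monday, common
2154: Jan 1 Tuesday, common
2155: Jan 1 Wednesday, common
2156: Jan 1 Thursday, leap
2157: Jan 1 Saturday, common
2158: Jan 1 Sunday, common
2159: Jan 1 Monday, common
2160: Jan 1 Tuesday, leap
2161: Jan 1 Thursday, common
2162: Jan 1 Friday, common
2163: Jan 1 Saturday, common
2164: Jan 1 Sunday, leap
2165: Jan 1 Tuesday, common
2166: Jan 1 Wednesday, common
2167: Jan 1 Thursday, common
2168: Jan 1 Friday, leap
2168 matches on both conditions.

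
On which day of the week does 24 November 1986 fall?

January 1, 1986 is a Wednesday.
November 24 is day 328 of the year, i.e. 327 days after Jan 1.
327 mod 7 = 5, so advance 5 weekdays from Wednesday: Monday.

Monday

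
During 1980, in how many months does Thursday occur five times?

4

A month of length L has five Thursdays iff its first Thursday is on day ≤ L−28 (so day 1–3 in a 31-day month, 1–2 in a 30-day month, day 1 in a leap February).
Checking each month of 1980: Jan starts Tue (31d) ✓; Feb starts Fri (29d); Mar starts Sat (31d); Apr starts Tue (30d); May starts Thu (31d) ✓; Jun starts Sun (30d); Jul starts Tue (31d) ✓; Aug starts Fri (31d); Sep starts Mon (30d); Oct starts Wed (31d) ✓; Nov starts Sat (30d); Dec starts Mon (31d).
Five-Thursday months: January, May, July, October → 4.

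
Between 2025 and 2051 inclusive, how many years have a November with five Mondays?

8

November has 30 days; it has five Mondays when Monday falls among the first (month-length − 28) days — i.e. when November 1 is one of Monday/Sunday.
November 1 by year: 2025:Sat 2026:Sun✓ 2027:Mon✓ 2028:Wed 2029:Thu 2030:Fri 2031:Sat 2032:Mon✓ 2033:Tue 2034:Wed 2035:Thu 2036:Sat 2037:Sun✓ 2038:Mon✓ 2039:Tue 2040:Thu 2041:Fri 2042:Sat 2043:Sun✓ 2044:Tue 2045:Wed 2046:Thu 2047:Fri 2048:Sun✓ 2049:Mon✓ 2050:Tue 2051:Wed
Years with five Mondays: 2026, 2027, 2032, 2037, 2038, 2043, 2048, 2049 → 8.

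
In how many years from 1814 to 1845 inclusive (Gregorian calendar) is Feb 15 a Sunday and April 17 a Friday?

3

Check each year's weekday for Feb 15 and April 17:
  1814: Tue/Sun  1815: Wed/Mon  1816: Thu/Wed  1817: Sat/Thu  1818: Sun/Fri ✓  1819: Mon/Sat  1820: Tue/Mon  1821: Thu/Tue  1822: Fri/Wed  1823: Sat/Thu  1824: Sun/Sat  1825: Tue/Sun  1826: Wed/Mon  1827: Thu/Tue  …(4 more)…  1832: Wed/Tue  1833: Fri/Wed  1834: Sat/Thu  1835: Sun/Fri ✓  1836: Mon/Sun  1837: Wed/Mon  1838: Thu/Tue  1839: Fri/Wed  1840: Sat/Fri  1841: Mon/Sat  1842: Tue/Sun  1843: Wed/Mon  1844: Thu/Wed  1845: Sat/Thu
Both conditions hold in: 1818, 1829, 1835 — 3.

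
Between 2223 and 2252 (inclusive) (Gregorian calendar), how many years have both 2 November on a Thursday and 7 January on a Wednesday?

Check each year's weekday for 2 November and 7 January:
  2223: Sun/Tue  2224: Tue/Wed  2225: Wed/Fri  2226: Thu/Sat  2227: Fri/Sun  2228: Sun/Mon  2229: Mon/Wed  2230: Tue/Thu  2231: Wed/Fri  2232: Fri/Sat  2233: Sat/Mon  2234: Sun/Tue  2235: Mon/Wed  2236: Wed/Thu  2237: Thu/Sat  2238: Fri/Sun  2239: Sat/Mon  2240: Mon/Tue  2241: Tue/Thu  2242: Wed/Fri  2243: Thu/Sat  2244: Sat/Sun  2245: Sun/Tue  2246: Mon/Wed  2247: Tue/Thu  2248: Thu/Fri  2249: Fri/Sun  2250: Sat/Mon  2251: Sun/Tue  2252: Tue/Wed
Both conditions hold in: no year — 0.

0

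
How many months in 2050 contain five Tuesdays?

4

A month of length L has five Tuesdays iff its first Tuesday is on day ≤ L−28 (so day 1–3 in a 31-day month, 1–2 in a 30-day month, day 1 in a leap February).
Checking each month of 2050: Jan starts Sat (31d); Feb starts Tue (28d); Mar starts Tue (31d) ✓; Apr starts Fri (30d); May starts Sun (31d) ✓; Jun starts Wed (30d); Jul starts Fri (31d); Aug starts Mon (31d) ✓; Sep starts Thu (30d); Oct starts Sat (31d); Nov starts Tue (30d) ✓; Dec starts Thu (31d).
Five-Tuesday months: March, May, August, November → 4.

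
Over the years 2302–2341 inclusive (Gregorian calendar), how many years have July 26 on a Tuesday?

6

Track July 26's weekday year by year (advancing +1, or +2 across a Feb 29):
  2302: Sat  2303: Sun (+1)  2304: Tue (+2) ✓  2305: Wed (+1)  2306: Thu (+1)
  2307: Fri (+1)  2308: Sun (+2)  2309: Mon (+1)  2310: Tue (+1) ✓  2311: Wed (+1)
  2312: Fri (+2)  2313: Sat (+1)  2314: Sun (+1)  2315: Mon (+1)  … (12 more years) …
  2328: Thu (+2)  2329: Fri (+1)  2330: Sat (+1)  2331: Sun (+1)  2332: Tue (+2) ✓
  2333: Wed (+1)  2334: Thu (+1)  2335: Fri (+1)  2336: Sun (+2)  2337: Mon (+1)
  2338: Tue (+1) ✓  2339: Wed (+1)  2340: Fri (+2)  2341: Sat (+1)
Tuesday years: 2304, 2310, 2321, 2327, 2332, 2338 — 6 in total.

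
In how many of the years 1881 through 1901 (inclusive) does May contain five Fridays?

May has 31 days; it has five Fridays when Friday falls among the first (month-length − 28) days — i.e. when May 1 is one of Friday/Thursday/Wednesday.
May 1 by year: 1881:Sun 1882:Mon 1883:Tue 1884:Thu✓ 1885:Fri✓ 1886:Sat 1887:Sun 1888:Tue 1889:Wed✓ 1890:Thu✓ 1891:Fri✓ 1892:Sun 1893:Mon 1894:Tue 1895:Wed✓ 1896:Fri✓ 1897:Sat 1898:Sun 1899:Mon 1900:Tue 1901:Wed✓
Years with five Fridays: 1884, 1885, 1889, 1890, 1891, 1895, 1896, 1901 → 8.

8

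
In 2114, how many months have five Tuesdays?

4

A month of length L has five Tuesdays iff its first Tuesday is on day ≤ L−28 (so day 1–3 in a 31-day month, 1–2 in a 30-day month, day 1 in a leap February).
Checking each month of 2114: Jan starts Mon (31d) ✓; Feb starts Thu (28d); Mar starts Thu (31d); Apr starts Sun (30d); May starts Tue (31d) ✓; Jun starts Fri (30d); Jul starts Sun (31d) ✓; Aug starts Wed (31d); Sep starts Sat (30d); Oct starts Mon (31d) ✓; Nov starts Thu (30d); Dec starts Sat (31d).
Five-Tuesday months: January, May, July, October → 4.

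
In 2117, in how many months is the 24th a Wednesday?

Check the 24th of each month of 2117: Jan 24: Sun, Feb 24: Wed, Mar 24: Wed, Apr 24: Sat, May 24: Mon, Jun 24: Thu, Jul 24: Sat, Aug 24: Tue, Sep 24: Fri, Oct 24: Sun, Nov 24: Wed, Dec 24: Fri.
Wednesday occurs in February, March, November — 3 months.

3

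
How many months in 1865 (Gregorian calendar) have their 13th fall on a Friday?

2

Check the 13th of each month of 1865: Jan 13: Fri, Feb 13: Mon, Mar 13: Mon, Apr 13: Thu, May 13: Sat, Jun 13: Tue, Jul 13: Thu, Aug 13: Sun, Sep 13: Wed, Oct 13: Fri, Nov 13: Mon, Dec 13: Wed.
Friday occurs in January, October — 2 months.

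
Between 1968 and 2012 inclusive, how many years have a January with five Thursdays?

19

January has 31 days; it has five Thursdays when Thursday falls among the first (month-length − 28) days — i.e. when January 1 is one of Thursday/Wednesday/Tuesday.
January 1 by year: 1968:Mon 1969:Wed✓ 1970:Thu✓ 1971:Fri 1972:Sat 1973:Mon 1974:Tue✓ 1975:Wed✓ 1976:Thu✓ 1977:Sat 1978:Sun 1979:Mon 1980:Tue✓ 1981:Thu✓ 1982:Fri …(15 more)… 1998:Thu✓ 1999:Fri 2000:Sat 2001:Mon 2002:Tue✓ 2003:Wed✓ 2004:Thu✓ 2005:Sat 2006:Sun 2007:Mon 2008:Tue✓ 2009:Thu✓ 2010:Fri 2011:Sat 2012:Sun
Years with five Thursdays: 1969, 1970, 1974, 1975, 1976, 1980, 1981, 1985, 1986, 1987, 1991, 1992, 1997, 1998, 2002, 2003, 2004, 2008, 2009 → 19.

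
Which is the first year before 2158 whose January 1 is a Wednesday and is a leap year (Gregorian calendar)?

2144

Jan 1 advances by 2 weekdays after a leap year and by 1 after a common year.
2158: Jan 1 is Sunday.
2157: Saturday
2156: Thursday (leap)
2155: Wednesday
2154: Tuesday
2153: Monday
2152: Saturday (leap)
2151: Friday
2150: Thursday
2149: Wednesday
2148: Monday (leap)
2147: Sunday
2146: Saturday
2145: Friday
2144: Wednesday (leap)
2144 begins on a Wednesday and is a leap year.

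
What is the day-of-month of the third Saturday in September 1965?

18

September 1, 1965 is a Wednesday, so the first Saturday is the 4th.
The third Saturday is 4 + 14 = 18.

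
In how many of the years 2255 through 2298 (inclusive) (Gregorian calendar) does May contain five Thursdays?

May has 31 days; it has five Thursdays when Thursday falls among the first (month-length − 28) days — i.e. when May 1 is one of Thursday/Wednesday/Tuesday.
May 1 by year: 2255:Tue✓ 2256:Thu✓ 2257:Fri 2258:Sat 2259:Sun 2260:Tue✓ 2261:Wed✓ 2262:Thu✓ 2263:Fri 2264:Sun 2265:Mon 2266:Tue✓ 2267:Wed✓ 2268:Fri 2269:Sat …(14 more)… 2284:Thu✓ 2285:Fri 2286:Sat 2287:Sun 2288:Tue✓ 2289:Wed✓ 2290:Thu✓ 2291:Fri 2292:Sun 2293:Mon 2294:Tue✓ 2295:Wed✓ 2296:Fri 2297:Sat 2298:Sun
Years with five Thursdays: 2255, 2256, 2260, 2261, 2262, 2266, 2267, 2272, 2273, 2277, 2278, 2279, 2283, 2284, 2288, 2289, 2290, 2294, 2295 → 19.

19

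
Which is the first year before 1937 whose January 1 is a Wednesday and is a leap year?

Jan 1 advances by 2 weekdays after a leap year and by 1 after a common year.
1937: Jan 1 is Friday.
1936: Wednesday (leap)
1936 begins on a Wednesday and is a leap year.

1936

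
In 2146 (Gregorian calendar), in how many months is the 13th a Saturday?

1

Check the 13th of each month of 2146: Jan 13: Thu, Feb 13: Sun, Mar 13: Sun, Apr 13: Wed, May 13: Fri, Jun 13: Mon, Jul 13: Wed, Aug 13: Sat, Sep 13: Tue, Oct 13: Thu, Nov 13: Sun, Dec 13: Tue.
Saturday occurs in August — 1 month.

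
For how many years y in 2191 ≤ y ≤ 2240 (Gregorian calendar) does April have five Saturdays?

April has 30 days; it has five Saturdays when Saturday falls among the first (month-length − 28) days — i.e. when April 1 is one of Saturday/Friday.
April 1 by year: 2191:Fri✓ 2192:Sun 2193:Mon 2194:Tue 2195:Wed 2196:Fri✓ 2197:Sat✓ 2198:Sun 2199:Mon 2200:Tue 2201:Wed 2202:Thu 2203:Fri✓ 2204:Sun 2205:Mon …(20 more)… 2226:Sat✓ 2227:Sun 2228:Tue 2229:Wed 2230:Thu 2231:Fri✓ 2232:Sun 2233:Mon 2234:Tue 2235:Wed 2236:Fri✓ 2237:Sat✓ 2238:Sun 2239:Mon 2240:Wed
Years with five Saturdays: 2191, 2196, 2197, 2203, 2208, 2209, 2214, 2215, 2220, 2225, 2226, 2231, 2236, 2237 → 14.

14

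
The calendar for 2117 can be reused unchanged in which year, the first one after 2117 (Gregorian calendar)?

2123

Two years share a calendar iff Jan 1 falls on the same weekday and both are leap or both are common. 2117: Jan 1 is Friday, common year.
2118: Jan 1 Saturday, common
2119: Jan 1 Sunday, common
2120: Jan 1 Monday, leap
2121: Jan 1 Wednesday, common
2122: Jan 1 Thursday, common
2123: Jan 1 Friday, common
2123 matches on both conditions.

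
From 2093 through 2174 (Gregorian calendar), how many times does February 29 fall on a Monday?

Leap years in 2093–2174: 19 of them.
Feb 29 weekday advances by 5 (mod 7) from one leap year to the next four years later (or differs when a century non-leap intervenes).
Leap-day weekdays: 2096:Wed 2104:Fri 2108:Wed 2112:Mon✓ 2116:Sat 2120:Thu 2124:Tue 2128:Sun 2132:Fri 2136:Wed 2140:Mon✓ 2144:Sat 2148:Thu 2152:Tue 2156:Sun 2160:Fri 2164:Wed 2168:Mon✓ 2172:Sat
Monday: 2112, 2140, 2168 → 3.

3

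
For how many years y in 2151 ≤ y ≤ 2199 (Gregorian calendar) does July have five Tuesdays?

July has 31 days; it has five Tuesdays when Tuesday falls among the first (month-length − 28) days — i.e. when July 1 is one of Tuesday/Monday/Sunday.
July 1 by year: 2151:Thu 2152:Sat 2153:Sun✓ 2154:Mon✓ 2155:Tue✓ 2156:Thu 2157:Fri 2158:Sat 2159:Sun✓ 2160:Tue✓ 2161:Wed 2162:Thu 2163:Fri 2164:Sun✓ 2165:Mon✓ …(19 more)… 2185:Fri 2186:Sat 2187:Sun✓ 2188:Tue✓ 2189:Wed 2190:Thu 2191:Fri 2192:Sun✓ 2193:Mon✓ 2194:Tue✓ 2195:Wed 2196:Fri 2197:Sat 2198:Sun✓ 2199:Mon✓
Years with five Tuesdays: 2153, 2154, 2155, 2159, 2160, 2164, 2165, 2166, 2170, 2171, 2176, 2177, 2181, 2182, 2183, 2187, 2188, 2192, 2193, 2194, 2198, 2199 → 22.

22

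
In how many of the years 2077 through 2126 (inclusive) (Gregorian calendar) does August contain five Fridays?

21

August has 31 days; it has five Fridays when Friday falls among the first (month-length − 28) days — i.e. when August 1 is one of Friday/Thursday/Wednesday.
August 1 by year: 2077:Sun 2078:Mon 2079:Tue 2080:Thu✓ 2081:Fri✓ 2082:Sat 2083:Sun 2084:Tue 2085:Wed✓ 2086:Thu✓ 2087:Fri✓ 2088:Sun 2089:Mon 2090:Tue 2091:Wed✓ …(20 more)… 2112:Mon 2113:Tue 2114:Wed✓ 2115:Thu✓ 2116:Sat 2117:Sun 2118:Mon 2119:Tue 2120:Thu✓ 2121:Fri✓ 2122:Sat 2123:Sun 2124:Tue 2125:Wed✓ 2126:Thu✓
Years with five Fridays: 2080, 2081, 2085, 2086, 2087, 2091, 2092, 2096, 2097, 2098, 2103, 2104, 2108, 2109, 2110, 2114, 2115, 2120, 2121, 2125, 2126 → 21.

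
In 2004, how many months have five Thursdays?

A month of length L has five Thursdays iff its first Thursday is on day ≤ L−28 (so day 1–3 in a 31-day month, 1–2 in a 30-day month, day 1 in a leap February).
Checking each month of 2004: Jan starts Thu (31d) ✓; Feb starts Sun (29d); Mar starts Mon (31d); Apr starts Thu (30d) ✓; May starts Sat (31d); Jun starts Tue (30d); Jul starts Thu (31d) ✓; Aug starts Sun (31d); Sep starts Wed (30d) ✓; Oct starts Fri (31d); Nov starts Mon (30d); Dec starts Wed (31d) ✓.
Five-Thursday months: January, April, July, September, December → 5.

5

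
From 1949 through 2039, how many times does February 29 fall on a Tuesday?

Leap years in 1949–2039: 22 of them.
Feb 29 weekday advances by 5 (mod 7) from one leap year to the next four years later (or differs when a century non-leap intervenes).
Leap-day weekdays: 1952:Fri 1956:Wed 1960:Mon 1964:Sat 1968:Thu 1972:Tue✓ 1976:Sun 1980:Fri 1984:Wed 1988:Mon 1992:Sat 1996:Thu 2000:Tue✓ 2004:Sun 2008:Fri 2012:Wed 2016:Mon 2020:Sat 2024:Thu 2028:Tue✓ 2032:Sun 2036:Fri
Tuesday: 1972, 2000, 2028 → 3.

3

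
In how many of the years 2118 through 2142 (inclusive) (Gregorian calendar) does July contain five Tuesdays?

11

July has 31 days; it has five Tuesdays when Tuesday falls among the first (month-length − 28) days — i.e. when July 1 is one of Tuesday/Monday/Sunday.
July 1 by year: 2118:Fri 2119:Sat 2120:Mon✓ 2121:Tue✓ 2122:Wed 2123:Thu 2124:Sat 2125:Sun✓ 2126:Mon✓ 2127:Tue✓ 2128:Thu 2129:Fri 2130:Sat 2131:Sun✓ 2132:Tue✓ 2133:Wed 2134:Thu 2135:Fri 2136:Sun✓ 2137:Mon✓ 2138:Tue✓ 2139:Wed 2140:Fri 2141:Sat 2142:Sun✓
Years with five Tuesdays: 2120, 2121, 2125, 2126, 2127, 2131, 2132, 2136, 2137, 2138, 2142 → 11.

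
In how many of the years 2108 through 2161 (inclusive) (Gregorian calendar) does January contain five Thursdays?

January has 31 days; it has five Thursdays when Thursday falls among the first (month-length − 28) days — i.e. when January 1 is one of Thursday/Wednesday/Tuesday.
January 1 by year: 2108:Sun 2109:Tue✓ 2110:Wed✓ 2111:Thu✓ 2112:Fri 2113:Sun 2114:Mon 2115:Tue✓ 2116:Wed✓ 2117:Fri 2118:Sat 2119:Sun 2120:Mon 2121:Wed✓ 2122:Thu✓ …(24 more)… 2147:Sun 2148:Mon 2149:Wed✓ 2150:Thu✓ 2151:Fri 2152:Sat 2153:Mon 2154:Tue✓ 2155:Wed✓ 2156:Thu✓ 2157:Sat 2158:Sun 2159:Mon 2160:Tue✓ 2161:Thu✓
Years with five Thursdays: 2109, 2110, 2111, 2115, 2116, 2121, 2122, 2126, 2127, 2128, 2132, 2133, 2137, 2138, 2139, 2143, 2144, 2149, 2150, 2154, 2155, 2156, 2160, 2161 → 24.

24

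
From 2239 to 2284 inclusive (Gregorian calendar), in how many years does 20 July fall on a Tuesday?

Track 20 July's weekday year by year (advancing +1, or +2 across a Feb 29):
  2239: Sat  2240: Mon (+2)  2241: Tue (+1) ✓  2242: Wed (+1)  2243: Thu (+1)
  2244: Sat (+2)  2245: Sun (+1)  2246: Mon (+1)  2247: Tue (+1) ✓  2248: Thu (+2)
  2249: Fri (+1)  2250: Sat (+1)  2251: Sun (+1)  2252: Tue (+2) ✓  … (18 more years) …
  2271: Thu (+1)  2272: Sat (+2)  2273: Sun (+1)  2274: Mon (+1)  2275: Tue (+1) ✓
  2276: Thu (+2)  2277: Fri (+1)  2278: Sat (+1)  2279: Sun (+1)  2280: Tue (+2) ✓
  2281: Wed (+1)  2282: Thu (+1)  2283: Fri (+1)  2284: Sun (+2)
Tuesday years: 2241, 2247, 2252, 2258, 2269, 2275, 2280 — 7 in total.

7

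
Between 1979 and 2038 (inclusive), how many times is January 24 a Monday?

8

Track January 24's weekday year by year (advancing +1, or +2 across a Feb 29):
  1979: Wed  1980: Thu (+1)  1981: Sat (+2)  1982: Sun (+1)  1983: Mon (+1) ✓
  1984: Tue (+1)  1985: Thu (+2)  1986: Fri (+1)  1987: Sat (+1)  1988: Sun (+1)
  1989: Tue (+2)  1990: Wed (+1)  1991: Thu (+1)  1992: Fri (+1)  … (32 more years) …
  2025: Fri (+2)  2026: Sat (+1)  2027: Sun (+1)  2028: Mon (+1) ✓  2029: Wed (+2)
  2030: Thu (+1)  2031: Fri (+1)  2032: Sat (+1)  2033: Mon (+2) ✓  2034: Tue (+1)
  2035: Wed (+1)  2036: Thu (+1)  2037: Sat (+2)  2038: Sun (+1)
Monday years: 1983, 1994, 2000, 2005, 2011, 2022, 2028, 2033 — 8 in total.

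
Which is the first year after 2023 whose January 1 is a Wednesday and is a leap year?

2048

Jan 1 advances by 2 weekdays after a leap year and by 1 after a common year.
2023: Jan 1 is Sunday.
2024: Monday (leap)
2025: Wednesday
2026: Thursday
2027: Friday
2028: Saturday (leap)
2029: Monday
2030: Tuesday
2031: Wednesday
2032: Thursday (leap)
2033: Saturday
2034: Sunday
2035: Monday
2036: Tuesday (leap)
2037: Thursday
2038: Friday
2039: Saturday
2040: Sunday (leap)
2041: Tuesday
2042: Wednesday
2043: Thursday
2044: Friday (leap)
2045: Sunday
2046: Monday
2047: Tuesday
2048: Wednesday (leap)
2048 begins on a Wednesday and is a leap year.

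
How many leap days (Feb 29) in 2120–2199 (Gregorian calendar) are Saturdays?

2

Leap years in 2120–2199: 20 of them.
Feb 29 weekday advances by 5 (mod 7) from one leap year to the next four years later (or differs when a century non-leap intervenes).
Leap-day weekdays: 2120:Thu 2124:Tue 2128:Sun 2132:Fri 2136:Wed 2140:Mon 2144:Sat✓ 2148:Thu 2152:Tue 2156:Sun 2160:Fri 2164:Wed 2168:Mon 2172:Sat✓ 2176:Thu 2180:Tue 2184:Sun 2188:Fri 2192:Wed 2196:Mon
Saturday: 2144, 2172 → 2.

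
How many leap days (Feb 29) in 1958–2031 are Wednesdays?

2

Leap years in 1958–2031: 18 of them.
Feb 29 weekday advances by 5 (mod 7) from one leap year to the next four years later (or differs when a century non-leap intervenes).
Leap-day weekdays: 1960:Mon 1964:Sat 1968:Thu 1972:Tue 1976:Sun 1980:Fri 1984:Wed✓ 1988:Mon 1992:Sat 1996:Thu 2000:Tue 2004:Sun 2008:Fri 2012:Wed✓ 2016:Mon 2020:Sat 2024:Thu 2028:Tue
Wednesday: 1984, 2012 → 2.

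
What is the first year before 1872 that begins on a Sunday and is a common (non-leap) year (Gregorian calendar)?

1871

Jan 1 advances by 2 weekdays after a leap year and by 1 after a common year.
1872: Jan 1 is Monday (leap).
1871: Sunday
1871 begins on a Sunday and is a common year.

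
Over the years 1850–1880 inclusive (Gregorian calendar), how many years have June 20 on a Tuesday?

4

Track June 20's weekday year by year (advancing +1, or +2 across a Feb 29):
  1850: Thu  1851: Fri (+1)  1852: Sun (+2)  1853: Mon (+1)  1854: Tue (+1) ✓
  1855: Wed (+1)  1856: Fri (+2)  1857: Sat (+1)  1858: Sun (+1)  1859: Mon (+1)
  1860: Wed (+2)  1861: Thu (+1)  1862: Fri (+1)  1863: Sat (+1)  … (3 more years) …
  1867: Thu (+1)  1868: Sat (+2)  1869: Sun (+1)  1870: Mon (+1)  1871: Tue (+1) ✓
  1872: Thu (+2)  1873: Fri (+1)  1874: Sat (+1)  1875: Sun (+1)  1876: Tue (+2) ✓
  1877: Wed (+1)  1878: Thu (+1)  1879: Fri (+1)  1880: Sun (+2)
Tuesday years: 1854, 1865, 1871, 1876 — 4 in total.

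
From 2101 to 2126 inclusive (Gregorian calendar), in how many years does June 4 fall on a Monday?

Track June 4's weekday year by year (advancing +1, or +2 across a Feb 29):
  2101: Sat  2102: Sun (+1)  2103: Mon (+1) ✓  2104: Wed (+2)  2105: Thu (+1)
  2106: Fri (+1)  2107: Sat (+1)  2108: Mon (+2) ✓  2109: Tue (+1)  2110: Wed (+1)
  2111: Thu (+1)  2112: Sat (+2)  2113: Sun (+1)  2114: Mon (+1) ✓  2115: Tue (+1)
  2116: Thu (+2)  2117: Fri (+1)  2118: Sat (+1)  2119: Sun (+1)  2120: Tue (+2)
  2121: Wed (+1)  2122: Thu (+1)  2123: Fri (+1)  2124: Sun (+2)  2125: Mon (+1) ✓
  2126: Tue (+1)
Monday years: 2103, 2108, 2114, 2125 — 4 in total.

4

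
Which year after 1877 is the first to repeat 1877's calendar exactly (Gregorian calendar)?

1883

Two years share a calendar iff Jan 1 falls on the same weekday and both are leap or both are common. 1877: Jan 1 is Monday, common year.
1878: Jan 1 Tuesday, common
1879: Jan 1 Wednesday, common
1880: Jan 1 Thursday, leap
1881: Jan 1 Saturday, common
1882: Jan 1 Sunday, common
1883: Jan 1 Monday, common
1883 matches on both conditions.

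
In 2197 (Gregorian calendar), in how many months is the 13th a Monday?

3

Check the 13th of each month of 2197: Jan 13: Fri, Feb 13: Mon, Mar 13: Mon, Apr 13: Thu, May 13: Sat, Jun 13: Tue, Jul 13: Thu, Aug 13: Sun, Sep 13: Wed, Oct 13: Fri, Nov 13: Mon, Dec 13: Wed.
Monday occurs in February, March, November — 3 months.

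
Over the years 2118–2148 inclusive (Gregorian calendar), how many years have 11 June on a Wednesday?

4

Track 11 June's weekday year by year (advancing +1, or +2 across a Feb 29):
  2118: Sat  2119: Sun (+1)  2120: Tue (+2)  2121: Wed (+1) ✓  2122: Thu (+1)
  2123: Fri (+1)  2124: Sun (+2)  2125: Mon (+1)  2126: Tue (+1)  2127: Wed (+1) ✓
  2128: Fri (+2)  2129: Sat (+1)  2130: Sun (+1)  2131: Mon (+1)  … (3 more years) …
  2135: Sat (+1)  2136: Mon (+2)  2137: Tue (+1)  2138: Wed (+1) ✓  2139: Thu (+1)
  2140: Sat (+2)  2141: Sun (+1)  2142: Mon (+1)  2143: Tue (+1)  2144: Thu (+2)
  2145: Fri (+1)  2146: Sat (+1)  2147: Sun (+1)  2148: Tue (+2)
Wednesday years: 2121, 2127, 2132, 2138 — 4 in total.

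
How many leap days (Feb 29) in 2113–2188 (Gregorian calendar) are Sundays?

Leap years in 2113–2188: 19 of them.
Feb 29 weekday advances by 5 (mod 7) from one leap year to the next four years later (or differs when a century non-leap intervenes).
Leap-day weekdays: 2116:Sat 2120:Thu 2124:Tue 2128:Sun✓ 2132:Fri 2136:Wed 2140:Mon 2144:Sat 2148:Thu 2152:Tue 2156:Sun✓ 2160:Fri 2164:Wed 2168:Mon 2172:Sat 2176:Thu 2180:Tue 2184:Sun✓ 2188:Fri
Sunday: 2128, 2156, 2184 → 3.

3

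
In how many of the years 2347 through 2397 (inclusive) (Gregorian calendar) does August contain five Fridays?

August has 31 days; it has five Fridays when Friday falls among the first (month-length − 28) days — i.e. when August 1 is one of Friday/Thursday/Wednesday.
August 1 by year: 2347:Fri✓ 2348:Sun 2349:Mon 2350:Tue 2351:Wed✓ 2352:Fri✓ 2353:Sat 2354:Sun 2355:Mon 2356:Wed✓ 2357:Thu✓ 2358:Fri✓ 2359:Sat 2360:Mon 2361:Tue …(21 more)… 2383:Mon 2384:Wed✓ 2385:Thu✓ 2386:Fri✓ 2387:Sat 2388:Mon 2389:Tue 2390:Wed✓ 2391:Thu✓ 2392:Sat 2393:Sun 2394:Mon 2395:Tue 2396:Thu✓ 2397:Fri✓
Years with five Fridays: 2347, 2351, 2352, 2356, 2357, 2358, 2362, 2363, 2368, 2369, 2373, 2374, 2375, 2379, 2380, 2384, 2385, 2386, 2390, 2391, 2396, 2397 → 22.

22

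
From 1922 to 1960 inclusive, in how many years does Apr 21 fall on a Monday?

Track Apr 21's weekday year by year (advancing +1, or +2 across a Feb 29):
  1922: Fri  1923: Sat (+1)  1924: Mon (+2) ✓  1925: Tue (+1)  1926: Wed (+1)
  1927: Thu (+1)  1928: Sat (+2)  1929: Sun (+1)  1930: Mon (+1) ✓  1931: Tue (+1)
  1932: Thu (+2)  1933: Fri (+1)  1934: Sat (+1)  1935: Sun (+1)  … (11 more years) …
  1947: Mon (+1) ✓  1948: Wed (+2)  1949: Thu (+1)  1950: Fri (+1)  1951: Sat (+1)
  1952: Mon (+2) ✓  1953: Tue (+1)  1954: Wed (+1)  1955: Thu (+1)  1956: Sat (+2)
  1957: Sun (+1)  1958: Mon (+1) ✓  1959: Tue (+1)  1960: Thu (+2)
Monday years: 1924, 1930, 1941, 1947, 1952, 1958 — 6 in total.

6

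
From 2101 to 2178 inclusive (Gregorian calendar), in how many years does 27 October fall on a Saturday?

Track 27 October's weekday year by year (advancing +1, or +2 across a Feb 29):
  2101: Thu  2102: Fri (+1)  2103: Sat (+1) ✓  2104: Mon (+2)  2105: Tue (+1)
  2106: Wed (+1)  2107: Thu (+1)  2108: Sat (+2) ✓  2109: Sun (+1)  2110: Mon (+1)
  2111: Tue (+1)  2112: Thu (+2)  2113: Fri (+1)  2114: Sat (+1) ✓  … (50 more years) …
  2165: Sun (+1)  2166: Mon (+1)  2167: Tue (+1)  2168: Thu (+2)  2169: Fri (+1)
  2170: Sat (+1) ✓  2171: Sun (+1)  2172: Tue (+2)  2173: Wed (+1)  2174: Thu (+1)
  2175: Fri (+1)  2176: Sun (+2)  2177: Mon (+1)  2178: Tue (+1)
Saturday years: 2103, 2108, 2114, 2125, 2131, 2136, 2142, 2153, 2159, 2164, 2170 — 11 in total.

11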